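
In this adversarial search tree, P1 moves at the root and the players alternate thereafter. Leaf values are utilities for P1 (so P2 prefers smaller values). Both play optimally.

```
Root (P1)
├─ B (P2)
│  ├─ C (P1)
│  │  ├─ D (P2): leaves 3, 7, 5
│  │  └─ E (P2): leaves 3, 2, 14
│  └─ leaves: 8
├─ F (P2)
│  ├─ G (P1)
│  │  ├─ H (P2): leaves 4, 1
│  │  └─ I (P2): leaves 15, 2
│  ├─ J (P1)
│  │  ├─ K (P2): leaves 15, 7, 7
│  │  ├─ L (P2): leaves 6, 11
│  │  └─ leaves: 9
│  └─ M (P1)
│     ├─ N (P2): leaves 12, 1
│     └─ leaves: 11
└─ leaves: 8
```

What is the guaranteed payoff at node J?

9

K: min(15, 7, 7) = 7
L: min(6, 11) = 6
J: max(7, 6, 9) = 9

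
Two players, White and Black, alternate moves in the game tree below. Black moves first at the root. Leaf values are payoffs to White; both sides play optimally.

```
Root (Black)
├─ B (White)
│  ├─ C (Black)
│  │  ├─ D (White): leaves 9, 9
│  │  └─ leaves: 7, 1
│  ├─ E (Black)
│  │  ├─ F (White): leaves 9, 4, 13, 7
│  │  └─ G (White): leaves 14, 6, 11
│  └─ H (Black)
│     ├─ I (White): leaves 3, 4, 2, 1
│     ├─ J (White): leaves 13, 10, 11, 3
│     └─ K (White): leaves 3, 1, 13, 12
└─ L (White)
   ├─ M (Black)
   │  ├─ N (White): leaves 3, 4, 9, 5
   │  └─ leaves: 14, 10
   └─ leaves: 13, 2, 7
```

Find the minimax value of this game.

13

D (White): max(9, 9) = 9
C (Black): min(9, 7, 1) = 1
F (White): max(9, 4, 13, 7) = 13
G (White): max(14, 6, 11) = 14
E (Black): min(13, 14) = 13
I (White): max(3, 4, 2, 1) = 4
J (White): max(13, 10, 11, 3) = 13
K (White): max(3, 1, 13, 12) = 13
H (Black): min(4, 13, 13) = 4
B (White): max(1, 13, 4) = 13
N (White): max(3, 4, 9, 5) = 9
M (Black): min(9, 14, 10) = 9
L (White): max(9, 13, 2, 7) = 13
Root (Black): min(13, 13) = 13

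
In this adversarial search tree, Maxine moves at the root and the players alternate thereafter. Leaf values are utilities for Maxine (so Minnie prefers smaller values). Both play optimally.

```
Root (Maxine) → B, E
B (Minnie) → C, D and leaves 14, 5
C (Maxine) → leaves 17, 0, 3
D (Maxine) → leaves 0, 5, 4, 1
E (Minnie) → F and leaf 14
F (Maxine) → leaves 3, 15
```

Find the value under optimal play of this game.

14

C (Maxine): max(17, 0, 3) = 17
D (Maxine): max(0, 5, 4, 1) = 5
B (Minnie): min(17, 5, 14, 5) = 5
F (Maxine): max(3, 15) = 15
E (Minnie): min(15, 14) = 14
Root (Maxine): max(5, 14) = 14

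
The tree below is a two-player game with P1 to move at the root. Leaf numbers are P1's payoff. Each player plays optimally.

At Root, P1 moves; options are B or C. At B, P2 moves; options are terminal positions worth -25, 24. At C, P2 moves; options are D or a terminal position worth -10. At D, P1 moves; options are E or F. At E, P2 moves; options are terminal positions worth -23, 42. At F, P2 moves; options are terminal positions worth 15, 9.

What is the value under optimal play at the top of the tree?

-10

B (P2): min(-25, 24) = -25
E (P2): min(-23, 42) = -23
F (P2): min(15, 9) = 9
D (P1): max(-23, 9) = 9
C (P2): min(9, -10) = -10
Root (P1): max(-25, -10) = -10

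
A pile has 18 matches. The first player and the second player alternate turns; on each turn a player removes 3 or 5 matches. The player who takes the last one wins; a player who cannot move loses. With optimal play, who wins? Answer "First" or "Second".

Second

Compute winning (W) and losing (L) positions by backward induction:
i:   0  1  2  3  4  5  6  7  8  9 10 11 12 13 14 15 16 17 18
     L  L  L  W  W  W  W  W  L  L  L  W  W  W  W  W  L  L  L
Position 18 is L, so the second player wins.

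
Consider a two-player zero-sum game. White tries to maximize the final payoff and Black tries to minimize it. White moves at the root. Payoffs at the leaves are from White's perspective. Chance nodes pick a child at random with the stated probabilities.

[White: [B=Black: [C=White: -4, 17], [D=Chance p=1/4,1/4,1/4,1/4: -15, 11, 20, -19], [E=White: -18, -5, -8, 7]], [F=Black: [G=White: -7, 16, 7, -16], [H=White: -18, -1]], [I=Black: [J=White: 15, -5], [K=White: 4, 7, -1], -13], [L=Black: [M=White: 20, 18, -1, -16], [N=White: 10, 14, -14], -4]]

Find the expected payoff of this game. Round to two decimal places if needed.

C (White): max(-4, 17) = 17
D (Chance): 1/4·-15 + 1/4·11 + 1/4·20 + 1/4·-19 = -0.75
E (White): max(-18, -5, -8, 7) = 7
B (Black): min(17, -0.75, 7) = -0.75
G (White): max(-7, 16, 7, -16) = 16
H (White): max(-18, -1) = -1
F (Black): min(16, -1) = -1
J (White): max(15, -5) = 15
K (White): max(4, 7, -1) = 7
I (Black): min(15, 7, -13) = -13
M (White): max(20, 18, -1, -16) = 20
N (White): max(10, 14, -14) = 14
L (Black): min(20, 14, -4) = -4
Root (White): max(-0.75, -1, -13, -4) = -0.75

-0.75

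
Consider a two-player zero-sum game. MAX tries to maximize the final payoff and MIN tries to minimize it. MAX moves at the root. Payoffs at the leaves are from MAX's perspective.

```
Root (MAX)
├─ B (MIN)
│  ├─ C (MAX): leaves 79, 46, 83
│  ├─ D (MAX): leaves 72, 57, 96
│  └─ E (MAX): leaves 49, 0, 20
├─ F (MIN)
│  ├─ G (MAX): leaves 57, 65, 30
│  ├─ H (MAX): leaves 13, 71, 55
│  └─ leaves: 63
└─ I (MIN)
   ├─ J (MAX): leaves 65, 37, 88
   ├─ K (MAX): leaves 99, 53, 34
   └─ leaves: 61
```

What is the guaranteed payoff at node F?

63

G: max(57, 65, 30) = 65
H: max(13, 71, 55) = 71
F: min(65, 71, 63) = 63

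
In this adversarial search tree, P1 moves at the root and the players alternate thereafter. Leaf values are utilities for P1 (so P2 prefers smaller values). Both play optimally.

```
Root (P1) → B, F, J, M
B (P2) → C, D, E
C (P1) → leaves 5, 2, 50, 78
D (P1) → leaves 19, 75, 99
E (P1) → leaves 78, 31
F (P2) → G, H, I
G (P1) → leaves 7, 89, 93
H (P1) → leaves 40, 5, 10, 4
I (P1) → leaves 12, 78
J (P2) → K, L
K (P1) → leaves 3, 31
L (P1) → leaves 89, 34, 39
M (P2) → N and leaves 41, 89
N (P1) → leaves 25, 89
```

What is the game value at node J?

K: max(3, 31) = 31
L: max(89, 34, 39) = 89
J: min(31, 89) = 31

31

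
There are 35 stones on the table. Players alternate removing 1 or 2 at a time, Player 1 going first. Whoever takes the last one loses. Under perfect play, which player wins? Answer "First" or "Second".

First

W/L table (W = player to move can force a win):
i:   0  1  2  3  4  5  6  7  8  9 10 11 12 13 14 15 16 17 18 19 20 21 22 23 24 25 26 27 28 29 30 31 32 33 34 35
     W  L  W  W  L  W  W  L  W  W  L  W  W  L  W  W  L  W  W  L  W  W  L  W  W  L  W  W  L  W  W  L  W  W  L  W
Position 35 is W, so the first player wins.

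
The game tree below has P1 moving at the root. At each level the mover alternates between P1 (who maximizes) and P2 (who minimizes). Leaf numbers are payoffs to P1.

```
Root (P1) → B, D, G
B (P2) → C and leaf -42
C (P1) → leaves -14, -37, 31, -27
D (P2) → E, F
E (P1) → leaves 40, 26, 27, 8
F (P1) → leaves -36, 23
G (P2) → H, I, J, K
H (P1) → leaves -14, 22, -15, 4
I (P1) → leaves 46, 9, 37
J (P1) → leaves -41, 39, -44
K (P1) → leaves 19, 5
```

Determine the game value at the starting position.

C (P1): max(-14, -37, 31, -27) = 31
B (P2): min(31, -42) = -42
E (P1): max(40, 26, 27, 8) = 40
F (P1): max(-36, 23) = 23
D (P2): min(40, 23) = 23
H (P1): max(-14, 22, -15, 4) = 22
I (P1): max(46, 9, 37) = 46
J (P1): max(-41, 39, -44) = 39
K (P1): max(19, 5) = 19
G (P2): min(22, 46, 39, 19) = 19
Root (P1): max(-42, 23, 19) = 23

23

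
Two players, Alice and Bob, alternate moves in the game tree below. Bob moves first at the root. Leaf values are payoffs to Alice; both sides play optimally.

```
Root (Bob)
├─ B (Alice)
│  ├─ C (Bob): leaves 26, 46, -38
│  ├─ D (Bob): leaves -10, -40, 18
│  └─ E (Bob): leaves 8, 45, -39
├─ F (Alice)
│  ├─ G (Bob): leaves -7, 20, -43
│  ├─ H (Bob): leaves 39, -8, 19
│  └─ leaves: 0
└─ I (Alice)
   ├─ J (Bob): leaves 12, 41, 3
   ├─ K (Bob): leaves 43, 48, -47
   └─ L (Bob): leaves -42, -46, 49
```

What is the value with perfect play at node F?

0

G: min(-7, 20, -43) = -43
H: min(39, -8, 19) = -8
F: max(-43, -8, 0) = 0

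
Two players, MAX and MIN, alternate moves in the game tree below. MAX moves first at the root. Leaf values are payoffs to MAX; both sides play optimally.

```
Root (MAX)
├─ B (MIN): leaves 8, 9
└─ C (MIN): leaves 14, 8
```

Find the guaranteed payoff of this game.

B (MIN): min(8, 9) = 8
C (MIN): min(14, 8) = 8
Root (MAX): max(8, 8) = 8

8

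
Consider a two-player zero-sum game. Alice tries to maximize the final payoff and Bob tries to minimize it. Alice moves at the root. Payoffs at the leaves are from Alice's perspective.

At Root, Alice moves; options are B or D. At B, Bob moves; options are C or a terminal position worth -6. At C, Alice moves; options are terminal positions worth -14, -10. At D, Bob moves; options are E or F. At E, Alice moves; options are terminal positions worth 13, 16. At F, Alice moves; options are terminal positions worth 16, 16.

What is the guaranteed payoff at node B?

C: max(-14, -10) = -10
B: min(-10, -6) = -10

-10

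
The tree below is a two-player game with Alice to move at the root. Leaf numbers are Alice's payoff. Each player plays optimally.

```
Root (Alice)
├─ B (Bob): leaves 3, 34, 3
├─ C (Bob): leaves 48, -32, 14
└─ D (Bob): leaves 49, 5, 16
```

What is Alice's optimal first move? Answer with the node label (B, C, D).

B (Bob): min(3, 34, 3) = 3
C (Bob): min(48, -32, 14) = -32
D (Bob): min(49, 5, 16) = 5
Root (Alice): max(3, -32, 5) = 5
Alice picks the child with the highest value: D (value 5).

D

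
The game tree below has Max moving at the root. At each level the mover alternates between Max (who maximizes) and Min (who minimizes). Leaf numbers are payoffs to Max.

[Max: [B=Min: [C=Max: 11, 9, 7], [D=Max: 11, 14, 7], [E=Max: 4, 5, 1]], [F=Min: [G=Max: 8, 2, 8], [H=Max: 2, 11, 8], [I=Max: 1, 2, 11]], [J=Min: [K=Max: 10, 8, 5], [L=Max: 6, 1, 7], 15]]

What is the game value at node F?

G: max(8, 2, 8) = 8
H: max(2, 11, 8) = 11
I: max(1, 2, 11) = 11
F: min(8, 11, 11) = 8

8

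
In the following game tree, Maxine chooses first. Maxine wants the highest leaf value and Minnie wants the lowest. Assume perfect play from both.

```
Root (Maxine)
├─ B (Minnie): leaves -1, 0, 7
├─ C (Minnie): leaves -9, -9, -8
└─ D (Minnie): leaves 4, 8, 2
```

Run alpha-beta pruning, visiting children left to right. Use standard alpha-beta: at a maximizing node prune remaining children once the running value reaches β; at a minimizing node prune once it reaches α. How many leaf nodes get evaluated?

B [α=-∞,β=+∞]: v=-1
C [α=-1,β=+∞]: v=-9 after child 1 ≤ α → α-cutoff, skip 2
D [α=-1,β=+∞]: v=2
Root [α=-∞,β=+∞]: v=2
Leaves evaluated: 7 of 9.

7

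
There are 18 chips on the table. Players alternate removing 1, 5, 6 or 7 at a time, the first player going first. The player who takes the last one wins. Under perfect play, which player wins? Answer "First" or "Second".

First

Compute winning (W) and losing (L) positions by backward induction:
i:   0  1  2  3  4  5  6  7  8  9 10 11 12 13 14 15 16 17 18
     L  W  L  W  L  W  W  W  W  W  W  W  L  W  L  W  L  W  W
Position 18 is W, so the first player wins.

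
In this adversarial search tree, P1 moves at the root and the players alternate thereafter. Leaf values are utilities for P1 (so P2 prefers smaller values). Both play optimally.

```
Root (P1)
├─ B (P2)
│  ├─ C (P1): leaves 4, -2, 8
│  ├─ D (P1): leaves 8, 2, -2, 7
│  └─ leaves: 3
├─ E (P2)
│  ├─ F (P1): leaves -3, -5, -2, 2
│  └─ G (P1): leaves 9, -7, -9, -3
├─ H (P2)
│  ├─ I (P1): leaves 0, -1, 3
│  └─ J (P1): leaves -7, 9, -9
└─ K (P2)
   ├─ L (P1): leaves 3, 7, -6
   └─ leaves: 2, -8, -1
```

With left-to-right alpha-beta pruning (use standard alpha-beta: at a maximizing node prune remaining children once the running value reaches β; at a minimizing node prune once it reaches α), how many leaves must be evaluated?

C [α=-∞,β=+∞]: v=8
D [α=-∞,β=8]: v=8 after child 1 ≥ β → β-cutoff, skip 3
B [α=-∞,β=+∞]: v=3
F [α=3,β=+∞]: v=2
E [α=3,β=+∞]: v=2 after child 1 ≤ α → α-cutoff, skip 1
I [α=3,β=+∞]: v=3
H [α=3,β=+∞]: v=3 after child 1 ≤ α → α-cutoff, skip 1
L [α=3,β=+∞]: v=7
K [α=3,β=+∞]: v=2 after child 2 ≤ α → α-cutoff, skip 2
Root [α=-∞,β=+∞]: v=3
Leaves evaluated: 16 of 28.

16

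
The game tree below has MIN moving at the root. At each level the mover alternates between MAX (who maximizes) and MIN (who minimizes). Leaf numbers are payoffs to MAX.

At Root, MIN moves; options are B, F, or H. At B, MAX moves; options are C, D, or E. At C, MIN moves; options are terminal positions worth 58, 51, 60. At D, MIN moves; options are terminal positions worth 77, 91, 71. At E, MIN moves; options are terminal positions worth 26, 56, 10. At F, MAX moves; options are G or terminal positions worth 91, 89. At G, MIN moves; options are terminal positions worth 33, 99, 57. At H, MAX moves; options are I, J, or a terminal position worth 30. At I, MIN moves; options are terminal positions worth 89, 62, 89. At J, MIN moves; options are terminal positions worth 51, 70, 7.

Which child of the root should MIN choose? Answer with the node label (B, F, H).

C (MIN): min(58, 51, 60) = 51
D (MIN): min(77, 91, 71) = 71
E (MIN): min(26, 56, 10) = 10
B (MAX): max(51, 71, 10) = 71
G (MIN): min(33, 99, 57) = 33
F (MAX): max(33, 91, 89) = 91
I (MIN): min(89, 62, 89) = 62
J (MIN): min(51, 70, 7) = 7
H (MAX): max(62, 7, 30) = 62
Root (MIN): min(71, 91, 62) = 62
MIN picks the child with the lowest value: H (value 62).

H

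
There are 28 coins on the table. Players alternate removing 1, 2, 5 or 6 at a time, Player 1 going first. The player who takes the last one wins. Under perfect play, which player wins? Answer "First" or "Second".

Mark each pile size as W (mover wins) or L (mover loses):
i:   0  1  2  3  4  5  6  7  8  9 10 11 12 13 14 15 16 17 18 19 20 21 22 23 24 25 26 27 28
     L  W  W  L  W  W  W  L  W  W  L  W  W  W  L  W  W  L  W  W  W  L  W  W  L  W  W  W  L
Position 28 is L, so the second player wins.

Second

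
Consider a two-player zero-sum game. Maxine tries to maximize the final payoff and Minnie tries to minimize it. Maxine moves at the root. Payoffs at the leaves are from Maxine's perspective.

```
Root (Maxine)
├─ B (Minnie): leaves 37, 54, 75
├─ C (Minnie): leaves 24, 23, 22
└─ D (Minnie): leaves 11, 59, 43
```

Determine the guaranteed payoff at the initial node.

37

B (Minnie): min(37, 54, 75) = 37
C (Minnie): min(24, 23, 22) = 22
D (Minnie): min(11, 59, 43) = 11
Root (Maxine): max(37, 22, 11) = 37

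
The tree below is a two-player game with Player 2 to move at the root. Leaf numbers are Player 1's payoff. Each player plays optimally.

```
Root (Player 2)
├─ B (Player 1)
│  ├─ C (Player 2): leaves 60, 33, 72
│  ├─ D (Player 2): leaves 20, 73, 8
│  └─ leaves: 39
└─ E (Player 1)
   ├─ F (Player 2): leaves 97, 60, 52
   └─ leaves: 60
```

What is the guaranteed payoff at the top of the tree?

C (Player 2): min(60, 33, 72) = 33
D (Player 2): min(20, 73, 8) = 8
B (Player 1): max(33, 8, 39) = 39
F (Player 2): min(97, 60, 52) = 52
E (Player 1): max(52, 60) = 60
Root (Player 2): min(39, 60) = 39

39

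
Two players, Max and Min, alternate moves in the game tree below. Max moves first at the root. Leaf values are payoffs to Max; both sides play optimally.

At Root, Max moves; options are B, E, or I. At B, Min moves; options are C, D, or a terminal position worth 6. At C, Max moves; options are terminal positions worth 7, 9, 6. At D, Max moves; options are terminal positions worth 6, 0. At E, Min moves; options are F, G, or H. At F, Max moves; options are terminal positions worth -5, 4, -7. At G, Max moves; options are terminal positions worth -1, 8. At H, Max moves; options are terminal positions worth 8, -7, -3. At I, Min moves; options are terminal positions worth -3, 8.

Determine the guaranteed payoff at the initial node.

C (Max): max(7, 9, 6) = 9
D (Max): max(6, 0) = 6
B (Min): min(9, 6, 6) = 6
F (Max): max(-5, 4, -7) = 4
G (Max): max(-1, 8) = 8
H (Max): max(8, -7, -3) = 8
E (Min): min(4, 8, 8) = 4
I (Min): min(-3, 8) = -3
Root (Max): max(6, 4, -3) = 6

6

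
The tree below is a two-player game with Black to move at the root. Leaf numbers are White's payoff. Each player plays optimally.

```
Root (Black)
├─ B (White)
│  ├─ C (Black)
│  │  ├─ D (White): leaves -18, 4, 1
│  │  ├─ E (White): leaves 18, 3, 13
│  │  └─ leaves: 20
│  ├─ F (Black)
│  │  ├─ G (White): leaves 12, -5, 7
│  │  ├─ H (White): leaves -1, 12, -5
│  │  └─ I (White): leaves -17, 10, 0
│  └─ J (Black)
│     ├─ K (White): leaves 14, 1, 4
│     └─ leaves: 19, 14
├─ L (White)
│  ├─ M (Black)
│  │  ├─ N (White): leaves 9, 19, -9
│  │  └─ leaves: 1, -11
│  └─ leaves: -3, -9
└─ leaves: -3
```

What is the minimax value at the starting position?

-3

D (White): max(-18, 4, 1) = 4
E (White): max(18, 3, 13) = 18
C (Black): min(4, 18, 20) = 4
G (White): max(12, -5, 7) = 12
H (White): max(-1, 12, -5) = 12
I (White): max(-17, 10, 0) = 10
F (Black): min(12, 12, 10) = 10
K (White): max(14, 1, 4) = 14
J (Black): min(14, 19, 14) = 14
B (White): max(4, 10, 14) = 14
N (White): max(9, 19, -9) = 19
M (Black): min(19, 1, -11) = -11
L (White): max(-11, -3, -9) = -3
Root (Black): min(14, -3, -3) = -3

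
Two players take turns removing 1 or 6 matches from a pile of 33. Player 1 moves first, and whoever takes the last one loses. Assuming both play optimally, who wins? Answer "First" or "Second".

Positions where the player to move wins (W) vs loses (L):
i:   0  1  2  3  4  5  6  7  8  9 10 11 12 13 14 15 16 17 18 19 20 21 22 23 24 25 26 27 28 29 30 31 32 33
     W  L  W  L  W  L  W  W  L  W  L  W  L  W  W  L  W  L  W  L  W  W  L  W  L  W  L  W  W  L  W  L  W  L
Position 33 is L, so the second player wins.

Second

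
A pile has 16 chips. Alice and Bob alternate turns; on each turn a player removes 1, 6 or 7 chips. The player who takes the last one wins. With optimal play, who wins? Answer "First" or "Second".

Second

i:   0  1  2  3  4  5  6  7  8  9 10 11 12 13 14 15 16
     L  W  L  W  L  W  W  W  W  W  W  W  L  W  L  W  L
Position 16 is L, so the second player wins.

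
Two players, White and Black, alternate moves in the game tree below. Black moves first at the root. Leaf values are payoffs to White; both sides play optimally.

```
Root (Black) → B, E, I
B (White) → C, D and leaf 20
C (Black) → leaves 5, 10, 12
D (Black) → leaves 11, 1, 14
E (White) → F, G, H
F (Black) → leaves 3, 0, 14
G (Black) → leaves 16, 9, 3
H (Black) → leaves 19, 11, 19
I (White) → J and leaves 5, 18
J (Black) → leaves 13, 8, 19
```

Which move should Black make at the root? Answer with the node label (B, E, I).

E

C (Black): min(5, 10, 12) = 5
D (Black): min(11, 1, 14) = 1
B (White): max(5, 1, 20) = 20
F (Black): min(3, 0, 14) = 0
G (Black): min(16, 9, 3) = 3
H (Black): min(19, 11, 19) = 11
E (White): max(0, 3, 11) = 11
J (Black): min(13, 8, 19) = 8
I (White): max(8, 5, 18) = 18
Root (Black): min(20, 11, 18) = 11
Black picks the child with the lowest value: E (value 11).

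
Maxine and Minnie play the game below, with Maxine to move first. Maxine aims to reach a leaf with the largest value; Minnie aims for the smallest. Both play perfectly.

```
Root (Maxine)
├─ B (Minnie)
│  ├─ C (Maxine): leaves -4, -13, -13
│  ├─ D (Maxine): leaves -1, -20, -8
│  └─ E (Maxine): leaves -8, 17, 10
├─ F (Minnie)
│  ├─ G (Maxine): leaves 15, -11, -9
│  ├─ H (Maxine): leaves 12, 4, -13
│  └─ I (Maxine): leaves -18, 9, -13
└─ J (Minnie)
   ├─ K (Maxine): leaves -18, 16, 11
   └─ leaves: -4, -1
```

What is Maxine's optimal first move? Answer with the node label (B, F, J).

F

C (Maxine): max(-4, -13, -13) = -4
D (Maxine): max(-1, -20, -8) = -1
E (Maxine): max(-8, 17, 10) = 17
B (Minnie): min(-4, -1, 17) = -4
G (Maxine): max(15, -11, -9) = 15
H (Maxine): max(12, 4, -13) = 12
I (Maxine): max(-18, 9, -13) = 9
F (Minnie): min(15, 12, 9) = 9
K (Maxine): max(-18, 16, 11) = 16
J (Minnie): min(16, -4, -1) = -4
Root (Maxine): max(-4, 9, -4) = 9
Maxine picks the child with the highest value: F (value 9).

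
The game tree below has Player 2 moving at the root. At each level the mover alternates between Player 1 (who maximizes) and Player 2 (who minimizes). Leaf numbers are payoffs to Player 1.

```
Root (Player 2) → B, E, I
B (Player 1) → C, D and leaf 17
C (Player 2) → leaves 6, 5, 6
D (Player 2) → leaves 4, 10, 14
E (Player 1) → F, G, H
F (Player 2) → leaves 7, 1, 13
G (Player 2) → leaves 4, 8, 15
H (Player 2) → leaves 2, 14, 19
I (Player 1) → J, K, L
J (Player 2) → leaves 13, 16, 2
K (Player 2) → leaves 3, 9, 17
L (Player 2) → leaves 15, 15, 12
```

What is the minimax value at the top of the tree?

4

C (Player 2): min(6, 5, 6) = 5
D (Player 2): min(4, 10, 14) = 4
B (Player 1): max(5, 4, 17) = 17
F (Player 2): min(7, 1, 13) = 1
G (Player 2): min(4, 8, 15) = 4
H (Player 2): min(2, 14, 19) = 2
E (Player 1): max(1, 4, 2) = 4
J (Player 2): min(13, 16, 2) = 2
K (Player 2): min(3, 9, 17) = 3
L (Player 2): min(15, 15, 12) = 12
I (Player 1): max(2, 3, 12) = 12
Root (Player 2): min(17, 4, 12) = 4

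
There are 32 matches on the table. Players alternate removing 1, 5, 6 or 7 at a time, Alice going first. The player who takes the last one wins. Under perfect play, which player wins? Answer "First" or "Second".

First

Mark each pile size as W (mover wins) or L (mover loses):
i:   0  1  2  3  4  5  6  7  8  9 10 11 12 13 14 15 16 17 18 19 20 21 22 23 24 25 26 27 28 29 30 31 32
     L  W  L  W  L  W  W  W  W  W  W  W  L  W  L  W  L  W  W  W  W  W  W  W  L  W  L  W  L  W  W  W  W
Position 32 is W, so the first player wins.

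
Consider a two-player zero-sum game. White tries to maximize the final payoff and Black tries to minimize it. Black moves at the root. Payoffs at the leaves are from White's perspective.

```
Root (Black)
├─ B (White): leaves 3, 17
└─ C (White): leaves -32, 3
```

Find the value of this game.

3

B (White): max(3, 17) = 17
C (White): max(-32, 3) = 3
Root (Black): min(17, 3) = 3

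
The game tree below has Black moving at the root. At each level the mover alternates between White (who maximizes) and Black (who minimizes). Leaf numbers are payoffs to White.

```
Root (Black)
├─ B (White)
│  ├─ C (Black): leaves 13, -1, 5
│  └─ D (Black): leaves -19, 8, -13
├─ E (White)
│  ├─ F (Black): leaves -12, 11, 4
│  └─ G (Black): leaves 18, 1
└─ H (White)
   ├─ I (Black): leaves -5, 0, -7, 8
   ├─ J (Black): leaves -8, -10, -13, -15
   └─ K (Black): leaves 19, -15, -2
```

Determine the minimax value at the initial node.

C (Black): min(13, -1, 5) = -1
D (Black): min(-19, 8, -13) = -19
B (White): max(-1, -19) = -1
F (Black): min(-12, 11, 4) = -12
G (Black): min(18, 1) = 1
E (White): max(-12, 1) = 1
I (Black): min(-5, 0, -7, 8) = -7
J (Black): min(-8, -10, -13, -15) = -15
K (Black): min(19, -15, -2) = -15
H (White): max(-7, -15, -15) = -7
Root (Black): min(-1, 1, -7) = -7

-7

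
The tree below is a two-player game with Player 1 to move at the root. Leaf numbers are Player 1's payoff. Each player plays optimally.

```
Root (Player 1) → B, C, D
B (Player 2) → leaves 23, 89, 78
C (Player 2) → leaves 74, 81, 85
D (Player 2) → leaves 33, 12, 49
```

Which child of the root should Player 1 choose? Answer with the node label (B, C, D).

B (Player 2): min(23, 89, 78) = 23
C (Player 2): min(74, 81, 85) = 74
D (Player 2): min(33, 12, 49) = 12
Root (Player 1): max(23, 74, 12) = 74
Player 1 picks the child with the highest value: C (value 74).

C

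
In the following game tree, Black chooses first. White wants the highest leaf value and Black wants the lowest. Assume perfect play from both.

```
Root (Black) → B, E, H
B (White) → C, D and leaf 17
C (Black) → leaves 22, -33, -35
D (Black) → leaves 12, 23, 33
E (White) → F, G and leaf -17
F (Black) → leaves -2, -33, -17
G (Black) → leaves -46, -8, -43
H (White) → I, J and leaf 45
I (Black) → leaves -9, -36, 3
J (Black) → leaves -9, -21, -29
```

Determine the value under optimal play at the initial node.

-17

C (Black): min(22, -33, -35) = -35
D (Black): min(12, 23, 33) = 12
B (White): max(-35, 12, 17) = 17
F (Black): min(-2, -33, -17) = -33
G (Black): min(-46, -8, -43) = -46
E (White): max(-33, -46, -17) = -17
I (Black): min(-9, -36, 3) = -36
J (Black): min(-9, -21, -29) = -29
H (White): max(-36, -29, 45) = 45
Root (Black): min(17, -17, 45) = -17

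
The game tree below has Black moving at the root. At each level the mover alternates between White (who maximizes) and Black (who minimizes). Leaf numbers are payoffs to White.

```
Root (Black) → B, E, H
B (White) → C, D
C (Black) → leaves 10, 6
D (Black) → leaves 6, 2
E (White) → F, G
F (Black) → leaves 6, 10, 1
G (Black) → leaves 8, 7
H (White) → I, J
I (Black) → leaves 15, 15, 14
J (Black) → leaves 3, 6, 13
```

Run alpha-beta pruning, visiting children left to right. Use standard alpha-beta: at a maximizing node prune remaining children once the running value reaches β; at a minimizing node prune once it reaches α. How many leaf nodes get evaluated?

C [α=-∞,β=+∞]: v=6
D [α=6,β=+∞]: v=6 after child 1 ≤ α → α-cutoff, skip 1
B [α=-∞,β=+∞]: v=6
F [α=-∞,β=6]: v=1
G [α=1,β=6]: v=7
E [α=-∞,β=6]: v=7
I [α=-∞,β=6]: v=14
H [α=-∞,β=6]: v=14 after child 1 ≥ β → β-cutoff, skip 1
Root [α=-∞,β=+∞]: v=6
Leaves evaluated: 11 of 15.

11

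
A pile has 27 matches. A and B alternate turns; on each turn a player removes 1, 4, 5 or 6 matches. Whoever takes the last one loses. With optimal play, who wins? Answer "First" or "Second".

Mark each pile size as W (mover wins) or L (mover loses):
i:   0  1  2  3  4  5  6  7  8  9 10 11 12 13 14 15 16 17 18 19 20 21 22 23 24 25 26 27
     W  L  W  L  W  W  W  W  W  W  L  W  L  W  W  W  W  W  W  L  W  L  W  W  W  W  W  W
Position 27 is W, so the first player wins.

First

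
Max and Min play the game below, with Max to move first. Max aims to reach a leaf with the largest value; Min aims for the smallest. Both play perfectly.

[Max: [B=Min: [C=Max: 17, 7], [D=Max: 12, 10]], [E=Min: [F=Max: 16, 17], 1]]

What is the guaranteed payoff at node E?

1

F: max(16, 17) = 17
E: min(17, 1) = 1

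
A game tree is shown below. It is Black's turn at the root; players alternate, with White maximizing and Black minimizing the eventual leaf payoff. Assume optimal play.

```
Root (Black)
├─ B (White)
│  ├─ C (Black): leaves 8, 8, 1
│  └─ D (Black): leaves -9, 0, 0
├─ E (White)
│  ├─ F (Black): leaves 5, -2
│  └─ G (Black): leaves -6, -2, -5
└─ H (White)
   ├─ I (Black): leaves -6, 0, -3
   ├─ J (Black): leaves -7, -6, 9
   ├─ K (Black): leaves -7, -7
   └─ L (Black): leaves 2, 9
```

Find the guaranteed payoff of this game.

-2

C (Black): min(8, 8, 1) = 1
D (Black): min(-9, 0, 0) = -9
B (White): max(1, -9) = 1
F (Black): min(5, -2) = -2
G (Black): min(-6, -2, -5) = -6
E (White): max(-2, -6) = -2
I (Black): min(-6, 0, -3) = -6
J (Black): min(-7, -6, 9) = -7
K (Black): min(-7, -7) = -7
L (Black): min(2, 9) = 2
H (White): max(-6, -7, -7, 2) = 2
Root (Black): min(1, -2, 2) = -2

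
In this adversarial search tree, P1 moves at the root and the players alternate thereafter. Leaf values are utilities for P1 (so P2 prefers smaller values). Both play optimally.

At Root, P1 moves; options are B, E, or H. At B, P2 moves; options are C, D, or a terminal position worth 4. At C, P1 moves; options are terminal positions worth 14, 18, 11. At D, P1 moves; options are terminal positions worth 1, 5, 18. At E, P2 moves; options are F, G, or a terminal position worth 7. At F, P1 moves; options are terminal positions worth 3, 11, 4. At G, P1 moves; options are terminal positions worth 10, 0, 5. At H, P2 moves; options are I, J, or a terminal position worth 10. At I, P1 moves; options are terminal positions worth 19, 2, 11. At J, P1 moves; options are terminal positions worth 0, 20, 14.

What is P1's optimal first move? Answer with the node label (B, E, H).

H

C (P1): max(14, 18, 11) = 18
D (P1): max(1, 5, 18) = 18
B (P2): min(18, 18, 4) = 4
F (P1): max(3, 11, 4) = 11
G (P1): max(10, 0, 5) = 10
E (P2): min(11, 10, 7) = 7
I (P1): max(19, 2, 11) = 19
J (P1): max(0, 20, 14) = 20
H (P2): min(19, 20, 10) = 10
Root (P1): max(4, 7, 10) = 10
P1 picks the child with the highest value: H (value 10).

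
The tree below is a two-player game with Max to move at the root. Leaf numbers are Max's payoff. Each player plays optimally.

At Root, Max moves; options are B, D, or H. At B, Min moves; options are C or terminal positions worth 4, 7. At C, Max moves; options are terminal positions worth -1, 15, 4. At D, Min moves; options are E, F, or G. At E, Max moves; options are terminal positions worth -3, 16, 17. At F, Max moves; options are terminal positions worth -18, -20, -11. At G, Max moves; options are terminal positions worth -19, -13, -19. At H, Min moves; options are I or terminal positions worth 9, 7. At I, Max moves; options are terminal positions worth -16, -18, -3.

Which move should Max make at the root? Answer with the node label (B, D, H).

B

C (Max): max(-1, 15, 4) = 15
B (Min): min(15, 4, 7) = 4
E (Max): max(-3, 16, 17) = 17
F (Max): max(-18, -20, -11) = -11
G (Max): max(-19, -13, -19) = -13
D (Min): min(17, -11, -13) = -13
I (Max): max(-16, -18, -3) = -3
H (Min): min(-3, 9, 7) = -3
Root (Max): max(4, -13, -3) = 4
Max picks the child with the highest value: B (value 4).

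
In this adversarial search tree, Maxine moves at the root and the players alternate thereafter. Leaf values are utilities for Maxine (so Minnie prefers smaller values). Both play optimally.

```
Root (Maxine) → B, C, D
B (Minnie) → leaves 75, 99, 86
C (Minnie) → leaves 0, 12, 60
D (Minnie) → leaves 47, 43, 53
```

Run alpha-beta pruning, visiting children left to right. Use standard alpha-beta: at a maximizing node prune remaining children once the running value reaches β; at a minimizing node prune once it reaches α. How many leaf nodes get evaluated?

B [α=-∞,β=+∞]: v=75
C [α=75,β=+∞]: v=0 after child 1 ≤ α → α-cutoff, skip 2
D [α=75,β=+∞]: v=47 after child 1 ≤ α → α-cutoff, skip 2
Root [α=-∞,β=+∞]: v=75
Leaves evaluated: 5 of 9.

5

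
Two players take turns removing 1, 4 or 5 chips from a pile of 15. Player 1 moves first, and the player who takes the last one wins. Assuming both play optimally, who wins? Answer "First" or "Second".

Positions where the player to move wins (W) vs loses (L):
i:   0  1  2  3  4  5  6  7  8  9 10 11 12 13 14 15
     L  W  L  W  W  W  W  W  L  W  L  W  W  W  W  W
Position 15 is W, so the first player wins.

First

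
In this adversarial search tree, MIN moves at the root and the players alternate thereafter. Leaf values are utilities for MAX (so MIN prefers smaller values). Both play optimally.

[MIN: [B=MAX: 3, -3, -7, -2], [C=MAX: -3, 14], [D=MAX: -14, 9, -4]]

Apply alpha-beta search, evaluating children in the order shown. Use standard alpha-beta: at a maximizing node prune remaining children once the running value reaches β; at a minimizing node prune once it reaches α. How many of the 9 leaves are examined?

B [α=-∞,β=+∞]: v=3
C [α=-∞,β=3]: v=14
D [α=-∞,β=3]: v=9 after child 2 ≥ β → β-cutoff, skip 1
Root [α=-∞,β=+∞]: v=3
Leaves evaluated: 8 of 9.

8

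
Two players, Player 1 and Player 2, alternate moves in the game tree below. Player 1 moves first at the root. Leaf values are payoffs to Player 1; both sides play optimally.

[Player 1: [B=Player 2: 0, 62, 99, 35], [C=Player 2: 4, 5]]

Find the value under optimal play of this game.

4

B (Player 2): min(0, 62, 99, 35) = 0
C (Player 2): min(4, 5) = 4
Root (Player 1): max(0, 4) = 4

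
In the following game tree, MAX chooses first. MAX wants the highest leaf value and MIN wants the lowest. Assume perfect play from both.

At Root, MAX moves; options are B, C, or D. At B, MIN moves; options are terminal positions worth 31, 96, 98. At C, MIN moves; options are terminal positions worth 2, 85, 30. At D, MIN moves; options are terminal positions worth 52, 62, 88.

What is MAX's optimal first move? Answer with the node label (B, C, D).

D

B (MIN): min(31, 96, 98) = 31
C (MIN): min(2, 85, 30) = 2
D (MIN): min(52, 62, 88) = 52
Root (MAX): max(31, 2, 52) = 52
MAX picks the child with the highest value: D (value 52).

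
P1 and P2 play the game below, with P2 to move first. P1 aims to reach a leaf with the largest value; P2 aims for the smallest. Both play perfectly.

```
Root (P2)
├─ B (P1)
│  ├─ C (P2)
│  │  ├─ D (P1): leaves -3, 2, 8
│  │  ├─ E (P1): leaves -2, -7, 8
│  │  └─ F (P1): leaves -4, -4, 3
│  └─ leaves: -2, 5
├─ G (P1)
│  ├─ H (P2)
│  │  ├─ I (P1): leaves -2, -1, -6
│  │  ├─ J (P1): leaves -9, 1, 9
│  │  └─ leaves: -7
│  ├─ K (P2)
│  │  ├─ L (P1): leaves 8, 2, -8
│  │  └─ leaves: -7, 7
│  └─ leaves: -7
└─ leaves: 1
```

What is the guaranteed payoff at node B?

D: max(-3, 2, 8) = 8
E: max(-2, -7, 8) = 8
F: max(-4, -4, 3) = 3
C: min(8, 8, 3) = 3
B: max(3, -2, 5) = 5

5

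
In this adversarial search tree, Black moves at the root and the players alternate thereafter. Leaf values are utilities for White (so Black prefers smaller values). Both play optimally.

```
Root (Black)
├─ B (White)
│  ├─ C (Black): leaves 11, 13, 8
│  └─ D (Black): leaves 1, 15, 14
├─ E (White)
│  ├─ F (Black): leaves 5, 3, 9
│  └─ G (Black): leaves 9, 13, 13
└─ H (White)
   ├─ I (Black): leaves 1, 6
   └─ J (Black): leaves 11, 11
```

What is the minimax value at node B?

8

C: min(11, 13, 8) = 8
D: min(1, 15, 14) = 1
B: max(8, 1) = 8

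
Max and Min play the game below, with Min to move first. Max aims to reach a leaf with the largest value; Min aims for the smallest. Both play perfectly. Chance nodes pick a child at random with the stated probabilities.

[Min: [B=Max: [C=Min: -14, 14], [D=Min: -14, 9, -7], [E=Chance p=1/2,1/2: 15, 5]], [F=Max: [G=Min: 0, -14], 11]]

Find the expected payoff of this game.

10

C (Min): min(-14, 14) = -14
D (Min): min(-14, 9, -7) = -14
E (Chance): 1/2·15 + 1/2·5 = 10
B (Max): max(-14, -14, 10) = 10
G (Min): min(0, -14) = -14
F (Max): max(-14, 11) = 11
Root (Min): min(10, 11) = 10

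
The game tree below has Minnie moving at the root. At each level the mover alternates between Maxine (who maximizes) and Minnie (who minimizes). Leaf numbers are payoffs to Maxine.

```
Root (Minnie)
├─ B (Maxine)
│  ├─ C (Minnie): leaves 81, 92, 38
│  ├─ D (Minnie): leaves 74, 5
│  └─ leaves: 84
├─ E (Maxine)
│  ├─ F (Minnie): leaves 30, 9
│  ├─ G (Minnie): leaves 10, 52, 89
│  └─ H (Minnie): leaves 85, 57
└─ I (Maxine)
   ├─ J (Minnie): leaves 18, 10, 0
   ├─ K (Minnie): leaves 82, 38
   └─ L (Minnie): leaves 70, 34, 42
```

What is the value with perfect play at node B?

84

C: min(81, 92, 38) = 38
D: min(74, 5) = 5
B: max(38, 5, 84) = 84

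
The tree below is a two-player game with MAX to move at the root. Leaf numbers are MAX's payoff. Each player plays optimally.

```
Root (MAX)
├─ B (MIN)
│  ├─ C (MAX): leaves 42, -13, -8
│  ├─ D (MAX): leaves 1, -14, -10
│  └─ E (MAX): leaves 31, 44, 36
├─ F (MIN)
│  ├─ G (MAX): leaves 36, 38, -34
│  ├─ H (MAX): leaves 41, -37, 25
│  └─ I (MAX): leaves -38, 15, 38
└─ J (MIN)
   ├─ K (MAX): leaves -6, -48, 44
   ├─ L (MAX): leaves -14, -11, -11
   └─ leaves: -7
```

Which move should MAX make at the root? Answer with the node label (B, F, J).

F

C (MAX): max(42, -13, -8) = 42
D (MAX): max(1, -14, -10) = 1
E (MAX): max(31, 44, 36) = 44
B (MIN): min(42, 1, 44) = 1
G (MAX): max(36, 38, -34) = 38
H (MAX): max(41, -37, 25) = 41
I (MAX): max(-38, 15, 38) = 38
F (MIN): min(38, 41, 38) = 38
K (MAX): max(-6, -48, 44) = 44
L (MAX): max(-14, -11, -11) = -11
J (MIN): min(44, -11, -7) = -11
Root (MAX): max(1, 38, -11) = 38
MAX picks the child with the highest value: F (value 38).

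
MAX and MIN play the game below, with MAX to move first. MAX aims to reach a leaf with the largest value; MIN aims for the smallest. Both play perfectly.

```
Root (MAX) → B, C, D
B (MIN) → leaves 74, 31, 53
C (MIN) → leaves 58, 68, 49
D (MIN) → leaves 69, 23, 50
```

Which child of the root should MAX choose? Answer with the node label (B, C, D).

C

B (MIN): min(74, 31, 53) = 31
C (MIN): min(58, 68, 49) = 49
D (MIN): min(69, 23, 50) = 23
Root (MAX): max(31, 49, 23) = 49
MAX picks the child with the highest value: C (value 49).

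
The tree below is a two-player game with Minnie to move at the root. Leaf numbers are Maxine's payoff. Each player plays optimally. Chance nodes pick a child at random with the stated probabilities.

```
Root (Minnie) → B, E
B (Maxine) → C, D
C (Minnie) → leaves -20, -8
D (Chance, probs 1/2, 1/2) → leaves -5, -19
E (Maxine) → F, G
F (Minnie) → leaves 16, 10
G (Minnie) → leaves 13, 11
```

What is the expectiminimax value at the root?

C (Minnie): min(-20, -8) = -20
D (Chance): 1/2·-5 + 1/2·-19 = -12
B (Maxine): max(-20, -12) = -12
F (Minnie): min(16, 10) = 10
G (Minnie): min(13, 11) = 11
E (Maxine): max(10, 11) = 11
Root (Minnie): min(-12, 11) = -12

-12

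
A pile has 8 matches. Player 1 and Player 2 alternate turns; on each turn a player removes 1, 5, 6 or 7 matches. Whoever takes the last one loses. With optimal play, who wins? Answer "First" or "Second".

Compute winning (W) and losing (L) positions by backward induction:
i:   0  1  2  3  4  5  6  7  8
     W  L  W  L  W  L  W  W  W
Position 8 is W, so the first player wins.

First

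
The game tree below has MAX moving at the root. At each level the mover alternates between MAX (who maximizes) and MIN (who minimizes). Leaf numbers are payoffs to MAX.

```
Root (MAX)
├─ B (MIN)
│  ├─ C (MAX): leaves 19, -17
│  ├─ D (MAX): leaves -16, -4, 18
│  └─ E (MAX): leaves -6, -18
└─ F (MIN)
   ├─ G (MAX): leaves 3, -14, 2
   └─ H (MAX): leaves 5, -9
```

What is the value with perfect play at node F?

3

G: max(3, -14, 2) = 3
H: max(5, -9) = 5
F: min(3, 5) = 3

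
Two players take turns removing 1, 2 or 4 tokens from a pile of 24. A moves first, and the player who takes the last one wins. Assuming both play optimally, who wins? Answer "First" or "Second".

Mark each pile size as W (mover wins) or L (mover loses):
i:   0  1  2  3  4  5  6  7  8  9 10 11 12 13 14 15 16 17 18 19 20 21 22 23 24
     L  W  W  L  W  W  L  W  W  L  W  W  L  W  W  L  W  W  L  W  W  L  W  W  L
Position 24 is L, so the second player wins.

Second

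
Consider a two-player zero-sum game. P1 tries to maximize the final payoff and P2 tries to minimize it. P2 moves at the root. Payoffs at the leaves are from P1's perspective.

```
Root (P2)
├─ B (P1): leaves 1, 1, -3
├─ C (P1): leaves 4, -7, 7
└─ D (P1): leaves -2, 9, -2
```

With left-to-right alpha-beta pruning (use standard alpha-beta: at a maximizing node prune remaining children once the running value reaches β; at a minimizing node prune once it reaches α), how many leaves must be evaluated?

6

B [α=-∞,β=+∞]: v=1
C [α=-∞,β=1]: v=4 after child 1 ≥ β → β-cutoff, skip 2
D [α=-∞,β=1]: v=9 after child 2 ≥ β → β-cutoff, skip 1
Root [α=-∞,β=+∞]: v=1
Leaves evaluated: 6 of 9.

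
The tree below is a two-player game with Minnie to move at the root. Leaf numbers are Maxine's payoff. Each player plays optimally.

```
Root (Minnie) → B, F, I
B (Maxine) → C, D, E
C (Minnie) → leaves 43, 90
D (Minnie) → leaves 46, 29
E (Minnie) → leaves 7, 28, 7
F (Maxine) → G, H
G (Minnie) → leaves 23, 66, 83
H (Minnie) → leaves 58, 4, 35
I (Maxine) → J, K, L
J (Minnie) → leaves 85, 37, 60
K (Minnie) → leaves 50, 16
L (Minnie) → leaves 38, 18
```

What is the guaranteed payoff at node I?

J: min(85, 37, 60) = 37
K: min(50, 16) = 16
L: min(38, 18) = 18
I: max(37, 16, 18) = 37

37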